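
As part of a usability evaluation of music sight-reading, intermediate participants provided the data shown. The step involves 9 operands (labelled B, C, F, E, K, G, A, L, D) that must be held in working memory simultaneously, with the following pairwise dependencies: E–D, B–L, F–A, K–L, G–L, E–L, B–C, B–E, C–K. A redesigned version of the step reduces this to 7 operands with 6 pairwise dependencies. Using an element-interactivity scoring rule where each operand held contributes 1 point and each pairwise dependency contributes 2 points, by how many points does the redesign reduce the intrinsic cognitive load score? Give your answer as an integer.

8

Original: 9 × 1 + 9 × 2 = 9 + 18 = 27.
Redesigned: 7 × 1 + 6 × 2 = 7 + 12 = 19.
Reduction = 27 − 19 = 8.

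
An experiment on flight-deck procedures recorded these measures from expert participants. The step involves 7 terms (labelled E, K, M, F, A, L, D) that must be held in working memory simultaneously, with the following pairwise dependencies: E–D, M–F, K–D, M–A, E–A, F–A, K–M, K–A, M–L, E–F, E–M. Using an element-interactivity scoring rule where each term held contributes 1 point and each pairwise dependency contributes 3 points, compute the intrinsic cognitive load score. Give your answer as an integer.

40

Count of terms held simultaneously: 7.
Count of pairwise dependencies listed: 11.
Element contribution: 7 × 1 = 7.
Interaction contribution: 11 × 3 = 33.
Intrinsic load = 7 + 33 = 40.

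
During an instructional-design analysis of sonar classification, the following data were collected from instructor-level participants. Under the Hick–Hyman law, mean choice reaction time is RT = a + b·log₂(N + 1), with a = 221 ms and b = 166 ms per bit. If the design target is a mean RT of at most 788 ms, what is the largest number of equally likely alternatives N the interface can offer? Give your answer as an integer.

Set 221 + 166·log₂(N + 1) ≤ 788.
log₂(N + 1) ≤ (788 − 221) / 166 = 3.4157.
N + 1 ≤ 2^3.4157 = 10.6716.
N ≤ 9.6716, so the largest integer N is 9.

9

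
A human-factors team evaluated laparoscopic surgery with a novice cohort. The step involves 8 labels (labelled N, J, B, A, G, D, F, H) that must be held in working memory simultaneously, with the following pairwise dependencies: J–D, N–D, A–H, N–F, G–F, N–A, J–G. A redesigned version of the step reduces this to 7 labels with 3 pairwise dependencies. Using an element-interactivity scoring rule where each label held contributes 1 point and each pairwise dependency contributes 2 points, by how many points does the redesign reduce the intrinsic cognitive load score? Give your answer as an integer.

Original: 8 × 1 + 7 × 2 = 8 + 14 = 22.
Redesigned: 7 × 1 + 3 × 2 = 7 + 6 = 13.
Reduction = 22 − 13 = 9.

9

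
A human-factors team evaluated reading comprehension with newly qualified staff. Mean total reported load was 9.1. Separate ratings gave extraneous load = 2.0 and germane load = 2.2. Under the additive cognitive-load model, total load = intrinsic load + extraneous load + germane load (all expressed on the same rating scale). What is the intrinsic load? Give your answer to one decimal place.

4.9

intrinsic load = total − extraneous − germane
             = 9.1 − 2.0 − 2.2 = 4.9.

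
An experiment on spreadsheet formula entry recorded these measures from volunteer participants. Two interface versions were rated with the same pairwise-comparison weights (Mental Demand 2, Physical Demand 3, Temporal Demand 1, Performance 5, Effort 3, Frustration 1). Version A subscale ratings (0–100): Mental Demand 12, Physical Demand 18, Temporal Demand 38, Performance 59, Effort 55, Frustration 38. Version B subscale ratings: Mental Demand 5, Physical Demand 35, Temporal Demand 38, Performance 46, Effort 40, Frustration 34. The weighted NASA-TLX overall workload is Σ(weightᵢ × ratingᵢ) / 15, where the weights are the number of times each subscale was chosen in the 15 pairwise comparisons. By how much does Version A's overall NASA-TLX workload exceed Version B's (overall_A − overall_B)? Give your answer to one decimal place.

5.1

Version A weighted sum = 2·12 + 3·18 + 1·38 + 5·59 + 3·55 + 1·38 = 24 + 54 + 38 + 295 + 165 + 38 = 614; overall_A = 614/15 = 40.9333.
Version B weighted sum = 2·5 + 3·35 + 1·38 + 5·46 + 3·40 + 1·34 = 10 + 105 + 38 + 230 + 120 + 34 = 537; overall_B = 537/15 = 35.8000.
Difference = 40.9333 − 35.8000 = 5.1333 ≈ 5.1.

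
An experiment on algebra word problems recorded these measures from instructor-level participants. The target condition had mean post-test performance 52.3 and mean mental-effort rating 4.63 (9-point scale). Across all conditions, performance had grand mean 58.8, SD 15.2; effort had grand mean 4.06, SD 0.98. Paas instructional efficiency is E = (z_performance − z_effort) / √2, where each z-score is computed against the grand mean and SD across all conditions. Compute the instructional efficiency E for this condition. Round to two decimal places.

-0.71

z_performance = (52.3 − 58.8) / 15.2 = -6.5000 / 15.2 = -0.4276.
z_effort = (4.63 − 4.06) / 0.98 = 0.5700 / 0.98 = 0.5816.
z_P − z_E = -0.4276 − 0.5816 = -1.0092.
E = -1.0092 / √2 = -1.0092 / 1.41421 = -0.7136 ≈ -0.71.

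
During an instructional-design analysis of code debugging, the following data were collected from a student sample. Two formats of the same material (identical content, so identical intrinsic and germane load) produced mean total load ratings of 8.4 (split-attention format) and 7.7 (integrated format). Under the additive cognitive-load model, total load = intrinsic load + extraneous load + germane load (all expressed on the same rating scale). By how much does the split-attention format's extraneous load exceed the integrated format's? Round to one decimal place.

Intrinsic and germane load are equal across formats, so the difference in total load equals the difference in extraneous load.
Extraneous-load difference = 8.4 − 7.7 = 0.7.

0.7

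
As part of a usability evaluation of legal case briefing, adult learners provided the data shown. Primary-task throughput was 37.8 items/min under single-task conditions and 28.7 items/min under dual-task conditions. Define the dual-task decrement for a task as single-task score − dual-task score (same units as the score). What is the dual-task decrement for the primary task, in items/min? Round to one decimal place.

Decrement = 37.8 − 28.7 = 9.1000 items/min ≈ 9.1 items/min.

9.1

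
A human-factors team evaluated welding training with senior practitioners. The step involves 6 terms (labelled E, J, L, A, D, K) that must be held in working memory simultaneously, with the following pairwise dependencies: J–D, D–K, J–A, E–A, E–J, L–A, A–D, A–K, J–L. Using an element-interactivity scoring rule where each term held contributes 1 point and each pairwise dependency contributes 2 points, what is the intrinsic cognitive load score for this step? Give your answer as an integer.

24

Count of terms held simultaneously: 6.
Count of pairwise dependencies listed: 9.
Element contribution: 6 × 1 = 6.
Interaction contribution: 9 × 2 = 18.
Intrinsic load = 6 + 18 = 24.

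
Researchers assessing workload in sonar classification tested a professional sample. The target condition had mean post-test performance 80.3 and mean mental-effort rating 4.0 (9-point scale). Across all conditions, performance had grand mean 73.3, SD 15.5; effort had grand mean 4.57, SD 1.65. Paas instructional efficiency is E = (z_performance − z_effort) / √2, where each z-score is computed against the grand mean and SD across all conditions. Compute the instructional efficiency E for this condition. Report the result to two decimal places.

0.56

z_performance = (80.3 − 73.3) / 15.5 = 7.0000 / 15.5 = 0.4516.
z_effort = (4.0 − 4.57) / 1.65 = -0.5700 / 1.65 = -0.3455.
z_P − z_E = 0.4516 − (-0.3455) = 0.7971.
E = 0.7971 / √2 = 0.7971 / 1.41421 = 0.5636 ≈ 0.56.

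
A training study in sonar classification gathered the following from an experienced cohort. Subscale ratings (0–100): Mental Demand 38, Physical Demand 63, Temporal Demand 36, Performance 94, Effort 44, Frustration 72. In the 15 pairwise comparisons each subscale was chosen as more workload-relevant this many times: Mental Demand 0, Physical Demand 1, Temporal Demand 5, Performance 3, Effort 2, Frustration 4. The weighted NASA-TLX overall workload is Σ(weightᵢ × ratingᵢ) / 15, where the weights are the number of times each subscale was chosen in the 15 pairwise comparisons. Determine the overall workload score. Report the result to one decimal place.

The tallies are the weights (they sum to 15).
Weighted sum = 0·38 + 1·63 + 5·36 + 3·94 + 2·44 + 4·72
            = 0 + 63 + 180 + 282 + 88 + 288 = 901.
Overall workload = 901 / 15 = 60.0667 ≈ 60.1.

60.1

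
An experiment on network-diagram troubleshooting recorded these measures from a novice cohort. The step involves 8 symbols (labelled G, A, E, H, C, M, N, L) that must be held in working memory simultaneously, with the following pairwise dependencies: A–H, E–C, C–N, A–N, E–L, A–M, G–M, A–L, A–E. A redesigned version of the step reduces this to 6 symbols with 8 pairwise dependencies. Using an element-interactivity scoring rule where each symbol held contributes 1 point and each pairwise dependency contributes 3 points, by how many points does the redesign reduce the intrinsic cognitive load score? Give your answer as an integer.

5

Original: 8 × 1 + 9 × 3 = 8 + 27 = 35.
Redesigned: 6 × 1 + 8 × 3 = 6 + 24 = 30.
Reduction = 35 − 30 = 5.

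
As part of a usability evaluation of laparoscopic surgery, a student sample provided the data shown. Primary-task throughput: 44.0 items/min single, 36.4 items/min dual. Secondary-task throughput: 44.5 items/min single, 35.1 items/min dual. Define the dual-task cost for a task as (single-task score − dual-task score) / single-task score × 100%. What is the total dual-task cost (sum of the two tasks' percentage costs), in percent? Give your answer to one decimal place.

38.4

Primary cost = (44.0 − 36.4) / 44.0 × 100% = 17.2727%.
Secondary cost = (44.5 − 35.1) / 44.5 × 100% = 21.1236%.
Total = 17.2727% + 21.1236% = 38.3963% ≈ 38.4%.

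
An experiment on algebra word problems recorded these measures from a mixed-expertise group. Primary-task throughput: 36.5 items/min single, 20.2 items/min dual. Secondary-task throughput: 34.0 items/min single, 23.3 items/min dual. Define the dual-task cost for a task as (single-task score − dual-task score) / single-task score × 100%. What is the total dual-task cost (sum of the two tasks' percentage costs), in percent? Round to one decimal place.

76.1

Primary cost = (36.5 − 20.2) / 36.5 × 100% = 44.6575%.
Secondary cost = (34.0 − 23.3) / 34.0 × 100% = 31.4706%.
Total = 44.6575% + 31.4706% = 76.1281% ≈ 76.1%.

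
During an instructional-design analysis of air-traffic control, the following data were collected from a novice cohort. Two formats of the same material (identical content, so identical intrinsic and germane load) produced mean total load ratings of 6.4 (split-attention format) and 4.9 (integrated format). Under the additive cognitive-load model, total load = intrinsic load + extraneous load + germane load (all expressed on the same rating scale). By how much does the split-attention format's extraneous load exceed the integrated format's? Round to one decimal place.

1.5

Intrinsic and germane load are equal across formats, so the difference in total load equals the difference in extraneous load.
Extraneous-load difference = 6.4 − 4.9 = 1.5.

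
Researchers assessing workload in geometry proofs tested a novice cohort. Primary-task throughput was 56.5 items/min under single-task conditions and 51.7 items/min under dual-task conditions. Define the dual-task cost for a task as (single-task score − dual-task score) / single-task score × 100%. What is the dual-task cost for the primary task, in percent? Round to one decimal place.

8.5

Cost = (56.5 − 51.7) / 56.5 × 100%
     = 4.8000 / 56.5 × 100% = 8.4956%.
≈ 8.5%.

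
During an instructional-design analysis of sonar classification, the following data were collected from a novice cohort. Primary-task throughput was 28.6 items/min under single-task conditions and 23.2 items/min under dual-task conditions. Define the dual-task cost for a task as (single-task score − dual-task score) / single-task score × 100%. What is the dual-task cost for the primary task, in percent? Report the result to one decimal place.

Cost = (28.6 − 23.2) / 28.6 × 100%
     = 5.4000 / 28.6 × 100% = 18.8811%.
≈ 18.9%.

18.9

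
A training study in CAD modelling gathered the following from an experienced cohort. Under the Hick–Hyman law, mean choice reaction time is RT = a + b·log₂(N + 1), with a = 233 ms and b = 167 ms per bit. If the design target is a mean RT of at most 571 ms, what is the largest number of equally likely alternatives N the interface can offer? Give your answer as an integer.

3

Set 233 + 167·log₂(N + 1) ≤ 571.
log₂(N + 1) ≤ (571 − 233) / 167 = 2.0240.
N + 1 ≤ 2^2.0240 = 4.0671.
N ≤ 3.0671, so the largest integer N is 3.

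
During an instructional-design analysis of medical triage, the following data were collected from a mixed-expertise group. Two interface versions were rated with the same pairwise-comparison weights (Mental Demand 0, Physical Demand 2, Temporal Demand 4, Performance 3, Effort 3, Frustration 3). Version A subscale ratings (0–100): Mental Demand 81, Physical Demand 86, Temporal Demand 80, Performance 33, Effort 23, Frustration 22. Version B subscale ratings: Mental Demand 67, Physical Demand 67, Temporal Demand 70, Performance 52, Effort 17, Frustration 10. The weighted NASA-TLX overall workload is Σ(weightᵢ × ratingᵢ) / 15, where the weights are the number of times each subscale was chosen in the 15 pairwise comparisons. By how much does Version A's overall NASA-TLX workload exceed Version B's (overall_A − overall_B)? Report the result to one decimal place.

5.0

Version A weighted sum = 0·81 + 2·86 + 4·80 + 3·33 + 3·23 + 3·22 = 0 + 172 + 320 + 99 + 69 + 66 = 726; overall_A = 726/15 = 48.4000.
Version B weighted sum = 0·67 + 2·67 + 4·70 + 3·52 + 3·17 + 3·10 = 0 + 134 + 280 + 156 + 51 + 30 = 651; overall_B = 651/15 = 43.4000.
Difference = 48.4000 − 43.4000 = 5.0000 ≈ 5.0.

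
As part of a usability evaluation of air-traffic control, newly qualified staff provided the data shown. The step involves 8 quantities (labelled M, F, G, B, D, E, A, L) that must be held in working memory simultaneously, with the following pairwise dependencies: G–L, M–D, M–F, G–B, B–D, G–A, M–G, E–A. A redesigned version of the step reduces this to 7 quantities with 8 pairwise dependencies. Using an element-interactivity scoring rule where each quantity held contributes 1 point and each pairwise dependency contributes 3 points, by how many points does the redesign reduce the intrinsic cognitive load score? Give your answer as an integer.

1

Original: 8 × 1 + 8 × 3 = 8 + 24 = 32.
Redesigned: 7 × 1 + 8 × 3 = 7 + 24 = 31.
Reduction = 32 − 31 = 1.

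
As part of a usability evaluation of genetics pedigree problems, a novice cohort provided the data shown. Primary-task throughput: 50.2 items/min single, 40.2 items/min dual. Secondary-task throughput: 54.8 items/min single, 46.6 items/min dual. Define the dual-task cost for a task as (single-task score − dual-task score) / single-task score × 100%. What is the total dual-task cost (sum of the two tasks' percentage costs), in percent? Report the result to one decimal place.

Primary cost = (50.2 − 40.2) / 50.2 × 100% = 19.9203%.
Secondary cost = (54.8 − 46.6) / 54.8 × 100% = 14.9635%.
Total = 19.9203% + 14.9635% = 34.8838% ≈ 34.9%.

34.9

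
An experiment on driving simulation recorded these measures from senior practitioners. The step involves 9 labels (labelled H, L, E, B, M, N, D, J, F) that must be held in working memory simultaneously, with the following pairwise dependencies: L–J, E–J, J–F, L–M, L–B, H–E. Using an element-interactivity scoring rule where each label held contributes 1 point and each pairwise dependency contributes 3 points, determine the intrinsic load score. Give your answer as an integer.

Count of labels held simultaneously: 9.
Count of pairwise dependencies listed: 6.
Element contribution: 9 × 1 = 9.
Interaction contribution: 6 × 3 = 18.
Intrinsic load = 9 + 18 = 27.

27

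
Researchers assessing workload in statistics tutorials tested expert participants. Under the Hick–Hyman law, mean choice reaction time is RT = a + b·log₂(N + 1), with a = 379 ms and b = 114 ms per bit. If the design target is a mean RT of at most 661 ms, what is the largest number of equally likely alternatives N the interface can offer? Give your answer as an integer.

4

Set 379 + 114·log₂(N + 1) ≤ 661.
log₂(N + 1) ≤ (661 − 379) / 114 = 2.4737.
N + 1 ≤ 2^2.4737 = 5.5547.
N ≤ 4.5547, so the largest integer N is 4.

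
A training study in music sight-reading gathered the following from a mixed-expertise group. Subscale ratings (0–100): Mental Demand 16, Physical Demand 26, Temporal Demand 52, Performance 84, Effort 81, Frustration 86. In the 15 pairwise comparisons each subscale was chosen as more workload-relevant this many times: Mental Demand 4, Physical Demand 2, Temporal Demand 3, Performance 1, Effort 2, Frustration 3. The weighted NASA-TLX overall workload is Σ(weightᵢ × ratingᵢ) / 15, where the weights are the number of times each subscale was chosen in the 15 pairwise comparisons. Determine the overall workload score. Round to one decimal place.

The tallies are the weights (they sum to 15).
Weighted sum = 4·16 + 2·26 + 3·52 + 1·84 + 2·81 + 3·86
            = 64 + 52 + 156 + 84 + 162 + 258 = 776.
Overall workload = 776 / 15 = 51.7333 ≈ 51.7.

51.7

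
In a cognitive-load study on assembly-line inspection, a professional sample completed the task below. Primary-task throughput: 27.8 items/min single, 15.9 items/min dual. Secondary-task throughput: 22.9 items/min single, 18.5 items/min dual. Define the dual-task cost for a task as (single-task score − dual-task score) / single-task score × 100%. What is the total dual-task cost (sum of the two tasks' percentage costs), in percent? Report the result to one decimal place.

Primary cost = (27.8 − 15.9) / 27.8 × 100% = 42.8058%.
Secondary cost = (22.9 − 18.5) / 22.9 × 100% = 19.2140%.
Total = 42.8058% + 19.2140% = 62.0198% ≈ 62.0%.

62.0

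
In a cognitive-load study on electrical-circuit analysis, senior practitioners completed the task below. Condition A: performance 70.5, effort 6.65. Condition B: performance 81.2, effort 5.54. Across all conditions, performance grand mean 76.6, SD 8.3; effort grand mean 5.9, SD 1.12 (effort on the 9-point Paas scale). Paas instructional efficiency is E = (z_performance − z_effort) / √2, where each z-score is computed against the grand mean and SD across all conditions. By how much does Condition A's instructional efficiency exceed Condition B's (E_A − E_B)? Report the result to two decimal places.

-1.61

Condition A: z_P = (70.5 − 76.6)/8.3 = -0.7349; z_E = (6.65 − 5.9)/1.12 = 0.6696; E_A = (-0.7349 − 0.6696)/√2 = -0.9931.
Condition B: z_P = (81.2 − 76.6)/8.3 = 0.5542; z_E = (5.54 − 5.9)/1.12 = -0.3214; E_B = (0.5542 − (-0.3214))/√2 = 0.6191.
E_A − E_B = -0.9931 − 0.6191 = -1.6122 ≈ -1.61.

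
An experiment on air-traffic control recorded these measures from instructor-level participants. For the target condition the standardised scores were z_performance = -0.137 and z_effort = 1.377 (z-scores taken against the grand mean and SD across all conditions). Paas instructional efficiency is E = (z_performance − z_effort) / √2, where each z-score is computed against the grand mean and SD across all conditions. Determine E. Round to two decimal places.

-1.07

z_P − z_E = -0.137 − 1.377 = -1.5140.
E = -1.5140 / √2 = -1.5140 / 1.41421 = -1.0706 ≈ -1.07.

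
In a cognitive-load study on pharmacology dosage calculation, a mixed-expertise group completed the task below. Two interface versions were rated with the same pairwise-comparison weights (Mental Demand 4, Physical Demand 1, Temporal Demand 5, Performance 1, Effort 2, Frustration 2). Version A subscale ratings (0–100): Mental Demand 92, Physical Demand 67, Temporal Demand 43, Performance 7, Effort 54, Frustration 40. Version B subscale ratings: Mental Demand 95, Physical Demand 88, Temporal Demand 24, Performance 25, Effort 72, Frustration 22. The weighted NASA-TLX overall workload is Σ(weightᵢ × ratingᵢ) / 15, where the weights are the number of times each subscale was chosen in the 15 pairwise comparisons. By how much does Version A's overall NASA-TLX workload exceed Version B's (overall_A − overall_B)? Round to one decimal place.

2.9

Version A weighted sum = 4·92 + 1·67 + 5·43 + 1·7 + 2·54 + 2·40 = 368 + 67 + 215 + 7 + 108 + 80 = 845; overall_A = 845/15 = 56.3333.
Version B weighted sum = 4·95 + 1·88 + 5·24 + 1·25 + 2·72 + 2·22 = 380 + 88 + 120 + 25 + 144 + 44 = 801; overall_B = 801/15 = 53.4000.
Difference = 56.3333 − 53.4000 = 2.9333 ≈ 2.9.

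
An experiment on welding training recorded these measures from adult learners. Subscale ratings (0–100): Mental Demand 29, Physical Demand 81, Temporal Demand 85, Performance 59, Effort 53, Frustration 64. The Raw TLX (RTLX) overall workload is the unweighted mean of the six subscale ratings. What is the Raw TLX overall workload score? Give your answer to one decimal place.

Sum of ratings = 29 + 81 + 85 + 59 + 53 + 64 = 371.
RTLX = 371 / 6 = 61.8333 ≈ 61.8.

61.8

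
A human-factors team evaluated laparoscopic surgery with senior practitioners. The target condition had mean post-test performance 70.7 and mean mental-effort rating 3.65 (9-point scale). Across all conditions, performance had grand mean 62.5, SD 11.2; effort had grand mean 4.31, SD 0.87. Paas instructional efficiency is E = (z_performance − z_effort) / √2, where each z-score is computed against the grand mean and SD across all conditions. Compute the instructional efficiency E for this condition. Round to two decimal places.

z_performance = (70.7 − 62.5) / 11.2 = 8.2000 / 11.2 = 0.7321.
z_effort = (3.65 − 4.31) / 0.87 = -0.6600 / 0.87 = -0.7586.
z_P − z_E = 0.7321 − (-0.7586) = 1.4907.
E = 1.4907 / √2 = 1.4907 / 1.41421 = 1.0541 ≈ 1.05.

1.05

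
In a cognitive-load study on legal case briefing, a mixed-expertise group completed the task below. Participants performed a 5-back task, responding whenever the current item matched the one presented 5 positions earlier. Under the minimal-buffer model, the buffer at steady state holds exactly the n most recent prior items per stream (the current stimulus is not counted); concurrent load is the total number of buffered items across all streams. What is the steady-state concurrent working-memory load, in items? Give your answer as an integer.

5

The buffer holds the 5 most recent prior items.
Steady-state concurrent load = 5 items.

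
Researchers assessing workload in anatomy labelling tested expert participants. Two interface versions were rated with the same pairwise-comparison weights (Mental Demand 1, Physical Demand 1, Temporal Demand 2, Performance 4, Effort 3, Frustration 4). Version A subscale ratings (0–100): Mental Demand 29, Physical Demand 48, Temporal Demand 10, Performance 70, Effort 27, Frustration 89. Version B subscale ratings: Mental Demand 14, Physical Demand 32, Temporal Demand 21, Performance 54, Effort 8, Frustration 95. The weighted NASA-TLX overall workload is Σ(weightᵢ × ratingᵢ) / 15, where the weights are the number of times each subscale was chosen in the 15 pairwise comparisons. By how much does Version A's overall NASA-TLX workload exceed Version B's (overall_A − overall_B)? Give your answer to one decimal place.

Version A weighted sum = 1·29 + 1·48 + 2·10 + 4·70 + 3·27 + 4·89 = 29 + 48 + 20 + 280 + 81 + 356 = 814; overall_A = 814/15 = 54.2667.
Version B weighted sum = 1·14 + 1·32 + 2·21 + 4·54 + 3·8 + 4·95 = 14 + 32 + 42 + 216 + 24 + 380 = 708; overall_B = 708/15 = 47.2000.
Difference = 54.2667 − 47.2000 = 7.0667 ≈ 7.1.

7.1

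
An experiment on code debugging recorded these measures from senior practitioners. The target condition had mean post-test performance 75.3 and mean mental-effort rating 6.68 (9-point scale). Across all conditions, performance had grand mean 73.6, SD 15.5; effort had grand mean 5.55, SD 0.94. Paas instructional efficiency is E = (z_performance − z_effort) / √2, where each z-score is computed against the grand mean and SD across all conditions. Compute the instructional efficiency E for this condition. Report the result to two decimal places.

z_performance = (75.3 − 73.6) / 15.5 = 1.7000 / 15.5 = 0.1097.
z_effort = (6.68 − 5.55) / 0.94 = 1.1300 / 0.94 = 1.2021.
z_P − z_E = 0.1097 − 1.2021 = -1.0924.
E = -1.0924 / √2 = -1.0924 / 1.41421 = -0.7724 ≈ -0.77.

-0.77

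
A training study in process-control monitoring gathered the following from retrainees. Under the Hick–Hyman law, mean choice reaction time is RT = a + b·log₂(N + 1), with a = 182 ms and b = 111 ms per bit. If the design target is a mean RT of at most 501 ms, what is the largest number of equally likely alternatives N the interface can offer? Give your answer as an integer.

Set 182 + 111·log₂(N + 1) ≤ 501.
log₂(N + 1) ≤ (501 − 182) / 111 = 2.8739.
N + 1 ≤ 2^2.8739 = 7.3304.
N ≤ 6.3304, so the largest integer N is 6.

6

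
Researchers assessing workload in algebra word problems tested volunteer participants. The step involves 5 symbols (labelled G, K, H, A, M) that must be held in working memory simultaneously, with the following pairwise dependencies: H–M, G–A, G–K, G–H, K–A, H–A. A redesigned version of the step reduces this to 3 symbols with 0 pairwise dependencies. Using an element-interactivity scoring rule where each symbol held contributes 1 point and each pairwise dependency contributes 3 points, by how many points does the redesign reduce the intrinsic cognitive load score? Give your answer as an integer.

20

Original: 5 × 1 + 6 × 3 = 5 + 18 = 23.
Redesigned: 3 × 1 + 0 × 3 = 3 + 0 = 3.
Reduction = 23 − 3 = 20.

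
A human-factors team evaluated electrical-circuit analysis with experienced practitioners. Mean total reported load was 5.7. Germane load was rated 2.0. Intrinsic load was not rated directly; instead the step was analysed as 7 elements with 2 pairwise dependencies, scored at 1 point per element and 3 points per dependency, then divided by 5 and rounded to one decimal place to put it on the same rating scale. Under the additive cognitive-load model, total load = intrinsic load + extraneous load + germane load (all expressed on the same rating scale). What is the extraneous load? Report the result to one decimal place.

Intrinsic (element-interactivity): (7 × 1 + 2 × 3) / 5 = 13 / 5 = 2.6000 → 2.6.
extraneous load = total − intrinsic − germane
             = 5.7 − 2.6 − 2.0 = 1.1.

1.1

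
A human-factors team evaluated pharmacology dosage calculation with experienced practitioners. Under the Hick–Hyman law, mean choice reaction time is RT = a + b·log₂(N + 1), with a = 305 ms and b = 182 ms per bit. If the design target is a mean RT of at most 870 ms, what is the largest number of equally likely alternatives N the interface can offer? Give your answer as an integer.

Set 305 + 182·log₂(N + 1) ≤ 870.
log₂(N + 1) ≤ (870 − 305) / 182 = 3.1044.
N + 1 ≤ 2^3.1044 = 8.6004.
N ≤ 7.6004, so the largest integer N is 7.

7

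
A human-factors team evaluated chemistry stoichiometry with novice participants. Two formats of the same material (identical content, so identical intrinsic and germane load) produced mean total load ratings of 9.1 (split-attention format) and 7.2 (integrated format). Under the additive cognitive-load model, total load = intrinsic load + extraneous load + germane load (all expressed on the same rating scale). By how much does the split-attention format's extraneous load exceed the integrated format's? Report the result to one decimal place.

Intrinsic and germane load are equal across formats, so the difference in total load equals the difference in extraneous load.
Extraneous-load difference = 9.1 − 7.2 = 1.9.

1.9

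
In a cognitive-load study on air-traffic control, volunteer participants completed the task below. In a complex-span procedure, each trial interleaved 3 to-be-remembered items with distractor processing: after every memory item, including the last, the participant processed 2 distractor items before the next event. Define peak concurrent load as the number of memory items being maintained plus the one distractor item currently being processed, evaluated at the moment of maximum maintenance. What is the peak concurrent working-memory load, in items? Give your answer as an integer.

4

Maintenance is greatest during the distractor(s) after memory item 3: all 3 memory items are being held.
One distractor item is concurrently being processed.
Peak concurrent load = 3 + 1 = 4 items.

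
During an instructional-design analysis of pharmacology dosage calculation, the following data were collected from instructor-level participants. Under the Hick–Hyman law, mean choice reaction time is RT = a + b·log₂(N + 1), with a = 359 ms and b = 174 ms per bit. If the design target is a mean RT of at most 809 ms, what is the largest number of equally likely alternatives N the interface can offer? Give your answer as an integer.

Set 359 + 174·log₂(N + 1) ≤ 809.
log₂(N + 1) ≤ (809 − 359) / 174 = 2.5862.
N + 1 ≤ 2^2.5862 = 6.0051.
N ≤ 5.0051, so the largest integer N is 5.

5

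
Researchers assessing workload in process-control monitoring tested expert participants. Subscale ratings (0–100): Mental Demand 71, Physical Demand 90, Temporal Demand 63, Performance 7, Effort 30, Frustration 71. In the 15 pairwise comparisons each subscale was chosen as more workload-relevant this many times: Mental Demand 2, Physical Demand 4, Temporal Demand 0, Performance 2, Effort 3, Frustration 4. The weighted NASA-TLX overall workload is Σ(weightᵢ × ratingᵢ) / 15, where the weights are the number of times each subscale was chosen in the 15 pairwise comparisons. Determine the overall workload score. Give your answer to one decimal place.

59.3

The tallies are the weights (they sum to 15).
Weighted sum = 2·71 + 4·90 + 0·63 + 2·7 + 3·30 + 4·71
            = 142 + 360 + 0 + 14 + 90 + 284 = 890.
Overall workload = 890 / 15 = 59.3333 ≈ 59.3.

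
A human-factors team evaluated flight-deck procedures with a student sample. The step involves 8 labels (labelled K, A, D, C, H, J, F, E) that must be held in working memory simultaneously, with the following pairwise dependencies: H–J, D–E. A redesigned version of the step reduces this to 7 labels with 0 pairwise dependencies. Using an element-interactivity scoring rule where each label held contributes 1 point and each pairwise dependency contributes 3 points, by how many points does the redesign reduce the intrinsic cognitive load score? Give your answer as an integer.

7

Original: 8 × 1 + 2 × 3 = 8 + 6 = 14.
Redesigned: 7 × 1 + 0 × 3 = 7 + 0 = 7.
Reduction = 14 − 7 = 7.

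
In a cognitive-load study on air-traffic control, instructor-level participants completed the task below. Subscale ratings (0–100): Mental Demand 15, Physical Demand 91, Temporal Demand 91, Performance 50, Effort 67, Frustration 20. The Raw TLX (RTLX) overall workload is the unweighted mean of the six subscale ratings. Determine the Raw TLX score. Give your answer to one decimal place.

Sum of ratings = 15 + 91 + 91 + 50 + 67 + 20 = 334.
RTLX = 334 / 6 = 55.6667 ≈ 55.7.

55.7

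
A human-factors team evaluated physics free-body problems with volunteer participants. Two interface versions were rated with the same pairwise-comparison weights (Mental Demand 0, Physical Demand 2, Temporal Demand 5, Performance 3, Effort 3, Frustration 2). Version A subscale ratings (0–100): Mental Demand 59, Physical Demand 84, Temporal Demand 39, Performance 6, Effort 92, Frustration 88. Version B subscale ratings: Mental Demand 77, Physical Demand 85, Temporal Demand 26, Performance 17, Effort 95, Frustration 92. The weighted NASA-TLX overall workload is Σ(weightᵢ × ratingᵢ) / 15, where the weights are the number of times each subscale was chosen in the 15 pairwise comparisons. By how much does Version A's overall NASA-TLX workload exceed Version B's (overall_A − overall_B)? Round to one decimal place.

Version A weighted sum = 0·59 + 2·84 + 5·39 + 3·6 + 3·92 + 2·88 = 0 + 168 + 195 + 18 + 276 + 176 = 833; overall_A = 833/15 = 55.5333.
Version B weighted sum = 0·77 + 2·85 + 5·26 + 3·17 + 3·95 + 2·92 = 0 + 170 + 130 + 51 + 285 + 184 = 820; overall_B = 820/15 = 54.6667.
Difference = 55.5333 − 54.6667 = 0.8666 ≈ 0.9.

0.9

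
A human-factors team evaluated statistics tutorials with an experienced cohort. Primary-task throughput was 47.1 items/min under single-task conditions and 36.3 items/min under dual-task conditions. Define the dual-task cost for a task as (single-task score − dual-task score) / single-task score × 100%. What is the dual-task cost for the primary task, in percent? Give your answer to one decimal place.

Cost = (47.1 − 36.3) / 47.1 × 100%
     = 10.8000 / 47.1 × 100% = 22.9299%.
≈ 22.9%.

22.9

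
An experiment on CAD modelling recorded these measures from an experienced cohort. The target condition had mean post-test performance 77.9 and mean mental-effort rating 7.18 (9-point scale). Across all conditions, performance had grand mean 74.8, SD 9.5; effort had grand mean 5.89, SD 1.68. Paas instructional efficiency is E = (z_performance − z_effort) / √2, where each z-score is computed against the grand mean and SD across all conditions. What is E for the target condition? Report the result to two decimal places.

z_performance = (77.9 − 74.8) / 9.5 = 3.1000 / 9.5 = 0.3263.
z_effort = (7.18 − 5.89) / 1.68 = 1.2900 / 1.68 = 0.7679.
z_P − z_E = 0.3263 − 0.7679 = -0.4416.
E = -0.4416 / √2 = -0.4416 / 1.41421 = -0.3123 ≈ -0.31.

-0.31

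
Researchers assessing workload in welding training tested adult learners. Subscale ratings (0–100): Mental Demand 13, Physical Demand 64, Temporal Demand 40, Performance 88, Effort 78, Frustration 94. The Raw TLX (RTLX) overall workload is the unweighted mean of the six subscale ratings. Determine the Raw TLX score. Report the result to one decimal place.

62.8

Sum of ratings = 13 + 64 + 40 + 88 + 78 + 94 = 377.
RTLX = 377 / 6 = 62.8333 ≈ 62.8.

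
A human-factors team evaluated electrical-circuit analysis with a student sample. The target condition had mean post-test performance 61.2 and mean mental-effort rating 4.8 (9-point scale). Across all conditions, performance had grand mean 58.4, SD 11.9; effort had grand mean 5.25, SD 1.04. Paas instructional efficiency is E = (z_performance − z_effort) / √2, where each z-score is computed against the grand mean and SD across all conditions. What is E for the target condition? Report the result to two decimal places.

0.47

z_performance = (61.2 − 58.4) / 11.9 = 2.8000 / 11.9 = 0.2353.
z_effort = (4.8 − 5.25) / 1.04 = -0.4500 / 1.04 = -0.4327.
z_P − z_E = 0.2353 − (-0.4327) = 0.6680.
E = 0.6680 / √2 = 0.6680 / 1.41421 = 0.4723 ≈ 0.47.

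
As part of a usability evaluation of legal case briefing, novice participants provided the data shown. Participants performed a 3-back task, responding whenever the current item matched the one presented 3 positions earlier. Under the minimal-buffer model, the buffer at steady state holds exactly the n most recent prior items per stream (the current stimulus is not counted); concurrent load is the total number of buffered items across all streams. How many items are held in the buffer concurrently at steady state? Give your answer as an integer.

3

The buffer holds the 3 most recent prior items.
Steady-state concurrent load = 3 items.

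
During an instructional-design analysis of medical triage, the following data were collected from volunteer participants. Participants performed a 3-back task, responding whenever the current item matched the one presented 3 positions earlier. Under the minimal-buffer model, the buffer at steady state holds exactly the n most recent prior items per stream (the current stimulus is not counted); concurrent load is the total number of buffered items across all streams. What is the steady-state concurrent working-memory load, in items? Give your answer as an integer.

The buffer holds the 3 most recent prior items.
Steady-state concurrent load = 3 items.

3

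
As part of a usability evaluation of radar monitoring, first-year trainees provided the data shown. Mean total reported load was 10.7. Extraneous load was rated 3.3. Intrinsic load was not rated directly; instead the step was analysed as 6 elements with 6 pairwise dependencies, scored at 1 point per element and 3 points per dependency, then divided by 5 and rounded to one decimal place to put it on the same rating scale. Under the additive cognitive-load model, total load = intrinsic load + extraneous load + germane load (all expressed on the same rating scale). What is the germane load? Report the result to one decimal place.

2.6

Intrinsic (element-interactivity): (6 × 1 + 6 × 3) / 5 = 24 / 5 = 4.8000 → 4.8.
germane load = total − intrinsic − extraneous
             = 10.7 − 4.8 − 3.3 = 2.6.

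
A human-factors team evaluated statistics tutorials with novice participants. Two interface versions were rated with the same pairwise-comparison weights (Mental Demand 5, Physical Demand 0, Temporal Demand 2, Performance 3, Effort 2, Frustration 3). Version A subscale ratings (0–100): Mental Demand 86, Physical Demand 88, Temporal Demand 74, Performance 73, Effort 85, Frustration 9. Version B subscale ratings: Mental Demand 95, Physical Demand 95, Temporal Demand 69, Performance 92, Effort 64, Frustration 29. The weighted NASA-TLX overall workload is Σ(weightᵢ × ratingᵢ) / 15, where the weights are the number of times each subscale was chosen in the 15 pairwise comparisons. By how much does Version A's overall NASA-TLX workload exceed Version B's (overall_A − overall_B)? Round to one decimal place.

Version A weighted sum = 5·86 + 0·88 + 2·74 + 3·73 + 2·85 + 3·9 = 430 + 0 + 148 + 219 + 170 + 27 = 994; overall_A = 994/15 = 66.2667.
Version B weighted sum = 5·95 + 0·95 + 2·69 + 3·92 + 2·64 + 3·29 = 475 + 0 + 138 + 276 + 128 + 87 = 1104; overall_B = 1104/15 = 73.6000.
Difference = 66.2667 − 73.6000 = -7.3333 ≈ -7.3.

-7.3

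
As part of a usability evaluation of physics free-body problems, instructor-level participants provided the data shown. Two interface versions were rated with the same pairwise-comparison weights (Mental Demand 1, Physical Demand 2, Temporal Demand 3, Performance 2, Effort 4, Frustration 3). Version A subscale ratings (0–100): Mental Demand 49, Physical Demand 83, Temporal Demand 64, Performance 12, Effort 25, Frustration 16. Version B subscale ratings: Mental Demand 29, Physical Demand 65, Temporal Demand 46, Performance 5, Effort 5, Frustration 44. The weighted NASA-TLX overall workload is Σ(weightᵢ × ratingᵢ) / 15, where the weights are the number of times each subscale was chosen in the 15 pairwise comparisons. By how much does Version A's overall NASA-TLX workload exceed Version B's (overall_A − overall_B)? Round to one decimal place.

Version A weighted sum = 1·49 + 2·83 + 3·64 + 2·12 + 4·25 + 3·16 = 49 + 166 + 192 + 24 + 100 + 48 = 579; overall_A = 579/15 = 38.6000.
Version B weighted sum = 1·29 + 2·65 + 3·46 + 2·5 + 4·5 + 3·44 = 29 + 130 + 138 + 10 + 20 + 132 = 459; overall_B = 459/15 = 30.6000.
Difference = 38.6000 − 30.6000 = 8.0000 ≈ 8.0.

8.0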